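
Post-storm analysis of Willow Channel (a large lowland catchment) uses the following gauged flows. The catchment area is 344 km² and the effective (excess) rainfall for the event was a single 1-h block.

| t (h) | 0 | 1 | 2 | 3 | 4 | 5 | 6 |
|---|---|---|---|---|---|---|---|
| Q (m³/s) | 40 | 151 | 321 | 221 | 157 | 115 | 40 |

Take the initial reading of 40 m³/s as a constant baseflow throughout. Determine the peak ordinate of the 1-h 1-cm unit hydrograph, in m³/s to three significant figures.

Direct runoff: 0.0, 111.0, 281.0, 181.0, 117.0, 75.0, 0.0 m³/s; ΣQ_DR = 765.0 m³/s, peak = 281.0 m³/s.
Runoff depth d = ΣQ_DR·Δt / A = 765.0 × 3600 / (344 km²) = 8.006 mm.
The 1-cm UH is the DRH scaled by (10 mm)/d, so U_p = 281.0 × 10/8.006 = 351 m³/s.

U_p ≈ 351 m³/s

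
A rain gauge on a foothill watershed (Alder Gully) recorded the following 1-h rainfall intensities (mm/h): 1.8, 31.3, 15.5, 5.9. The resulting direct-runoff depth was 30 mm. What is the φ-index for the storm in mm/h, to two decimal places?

φ ≈ 8.40 mm/h

Only the 2 blocks with intensity above φ contribute runoff: 31.3, 15.5 mm/h.
Σ(I−φ)·Δt = d  ⇒  (31.3+15.5 − 2φ)·1 = 30
φ = (46.80 − 30/1) / 2 = 8.40 mm/h.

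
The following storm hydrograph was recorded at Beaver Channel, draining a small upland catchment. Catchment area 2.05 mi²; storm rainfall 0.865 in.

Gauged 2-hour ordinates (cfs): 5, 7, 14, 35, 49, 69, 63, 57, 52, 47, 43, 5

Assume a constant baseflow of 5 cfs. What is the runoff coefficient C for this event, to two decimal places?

ΣQ_DR = 386.0 cfs; V = ΣQ_DR·Δt = 2.779 × 10^6 ft³.
Runoff depth d = V / A = 0.5836 in.
C = d / P = 0.5836 / 0.865 = 0.67.

C ≈ 0.67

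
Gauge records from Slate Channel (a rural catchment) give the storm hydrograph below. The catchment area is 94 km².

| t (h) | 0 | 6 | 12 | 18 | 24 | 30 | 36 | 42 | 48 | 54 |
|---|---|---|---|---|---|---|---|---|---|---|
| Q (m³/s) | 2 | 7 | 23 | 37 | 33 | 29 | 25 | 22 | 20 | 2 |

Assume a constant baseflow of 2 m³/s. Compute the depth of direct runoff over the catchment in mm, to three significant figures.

d ≈ 41.4 mm

Direct runoff: 0.0, 5.0, 21.0, 35.0, 31.0, 27.0, 23.0, 20.0, 18.0, 0.0 m³/s; ΣQ_DR = 180.0 m³/s.
V = ΣQ_DR · Δt = 180.0 × 21600 s = 3.888 × 10^6 m³.
Over A = 94 km², depth = V / A = 41.4 mm.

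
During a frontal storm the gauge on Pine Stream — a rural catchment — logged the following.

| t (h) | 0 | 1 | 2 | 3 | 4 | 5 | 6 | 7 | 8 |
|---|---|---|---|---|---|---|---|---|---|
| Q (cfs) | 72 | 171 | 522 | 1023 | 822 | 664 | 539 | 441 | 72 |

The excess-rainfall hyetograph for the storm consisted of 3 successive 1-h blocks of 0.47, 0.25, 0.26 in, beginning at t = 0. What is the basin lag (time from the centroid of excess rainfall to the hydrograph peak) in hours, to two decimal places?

Centroid of excess rainfall: t_c = Σ P_i·t̄_i / ΣP_i = 1.2857 h (block centres at 0.5, 1.5, 2.5 h).
Hydrograph peak occurs at t = 3 h, so basin lag t_L = 3 − 1.2857 = 1.71 h.

t_L ≈ 1.71 h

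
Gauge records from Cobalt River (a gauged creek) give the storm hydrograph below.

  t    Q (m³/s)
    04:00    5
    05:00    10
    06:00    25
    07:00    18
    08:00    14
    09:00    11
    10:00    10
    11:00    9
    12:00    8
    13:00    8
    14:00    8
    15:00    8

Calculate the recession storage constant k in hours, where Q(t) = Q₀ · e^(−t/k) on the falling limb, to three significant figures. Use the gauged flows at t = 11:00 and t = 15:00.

On the falling limb, Q drops from 9 to 8 m³/s between t = 11:00 and t = 15:00 (Δt = 4 h).
k = −Δt / ln(Q₂/Q₁) = −4 / ln(8/9) = 34.0 h.

k ≈ 34.0 h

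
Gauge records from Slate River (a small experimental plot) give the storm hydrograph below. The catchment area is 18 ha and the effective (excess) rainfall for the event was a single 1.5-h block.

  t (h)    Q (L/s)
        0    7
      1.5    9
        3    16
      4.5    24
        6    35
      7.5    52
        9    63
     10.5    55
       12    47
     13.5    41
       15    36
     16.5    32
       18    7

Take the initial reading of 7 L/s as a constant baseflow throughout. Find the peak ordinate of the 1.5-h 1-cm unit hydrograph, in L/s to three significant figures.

U_p ≈ 56.1 L/s

Direct runoff: 0.0, 2.0, 9.0, 17.0, 28.0, 45.0, 56.0, 48.0, 40.0, 34.0, 29.0, 25.0, 0.0 L/s; ΣQ_DR = 333.0 L/s, peak = 56.0 L/s.
Runoff depth d = ΣQ_DR·Δt / A = 333.0 × 5400 / (18 ha) = 9.990 mm.
The 1-cm UH is the DRH scaled by (10 mm)/d, so U_p = 56.0 × 10/9.990 = 56.1 L/s.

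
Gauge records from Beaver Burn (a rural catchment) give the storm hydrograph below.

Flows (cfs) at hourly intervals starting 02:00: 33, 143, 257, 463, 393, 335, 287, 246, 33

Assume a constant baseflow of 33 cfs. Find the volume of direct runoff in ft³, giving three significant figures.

V ≈ 6.81 × 10^6 ft³

Direct-runoff ordinates (Q − Q_b): 0.0, 110.0, 224.0, 430.0, 360.0, 302.0, 254.0, 213.0, 0.0 cfs.
ΣQ_DR = 1893 cfs.
With Δt = 1 h = 3600 s, V = ΣQ_DR · Δt = 1893 × 3600 = 6.81 × 10^6 ft³.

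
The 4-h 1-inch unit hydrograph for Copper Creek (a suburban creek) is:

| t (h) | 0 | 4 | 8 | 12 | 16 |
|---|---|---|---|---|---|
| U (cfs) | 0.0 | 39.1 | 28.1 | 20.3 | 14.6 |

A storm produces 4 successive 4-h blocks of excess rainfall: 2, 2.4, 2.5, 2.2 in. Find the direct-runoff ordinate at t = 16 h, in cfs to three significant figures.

By discrete convolution, Q_j = Σ (P_i / 1 in) · U_{j−i}.
At t = 16 h (j=4): Q = (2/1)·14.6 + (2.4/1)·20.3 + (2.5/1)·28.1 + (2.2/1)·39.1 = 234 cfs.

Q ≈ 234 cfs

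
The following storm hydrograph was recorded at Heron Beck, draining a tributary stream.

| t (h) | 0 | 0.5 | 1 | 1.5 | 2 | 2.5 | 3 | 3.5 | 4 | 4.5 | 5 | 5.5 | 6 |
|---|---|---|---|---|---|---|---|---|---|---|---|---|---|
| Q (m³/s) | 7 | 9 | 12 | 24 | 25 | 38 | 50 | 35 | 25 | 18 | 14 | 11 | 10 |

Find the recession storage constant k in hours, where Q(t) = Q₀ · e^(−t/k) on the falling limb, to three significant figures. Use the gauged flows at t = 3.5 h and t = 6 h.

On the falling limb, Q drops from 35 to 10 m³/s between t = 3.5 h and t = 6 h (Δt = 2.5 h).
k = −Δt / ln(Q₂/Q₁) = −2.5 / ln(10/35) = 2.00 h.

k ≈ 2.00 h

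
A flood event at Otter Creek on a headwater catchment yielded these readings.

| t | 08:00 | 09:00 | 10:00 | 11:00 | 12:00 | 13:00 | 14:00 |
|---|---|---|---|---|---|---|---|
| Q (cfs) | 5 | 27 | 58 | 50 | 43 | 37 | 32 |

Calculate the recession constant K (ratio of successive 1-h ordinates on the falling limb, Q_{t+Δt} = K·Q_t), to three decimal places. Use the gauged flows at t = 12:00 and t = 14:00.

K ≈ 0.863

Using the recession-limb readings at t = 12:00 and t = 14:00: Q falls from 43 to 32 cfs over 2 intervals.
K = (Q₂/Q₁)^(1/2) = (32/43)^(1/2) = 0.863.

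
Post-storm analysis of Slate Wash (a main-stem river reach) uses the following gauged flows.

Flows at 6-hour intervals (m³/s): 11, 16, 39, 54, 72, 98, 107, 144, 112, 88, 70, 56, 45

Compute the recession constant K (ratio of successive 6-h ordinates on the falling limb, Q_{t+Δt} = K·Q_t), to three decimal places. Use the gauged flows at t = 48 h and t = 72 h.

K ≈ 0.796

Using the recession-limb readings at t = 48 h and t = 72 h: Q falls from 112 to 45 m³/s over 4 intervals.
K = (Q₂/Q₁)^(1/4) = (45/112)^(1/4) = 0.796.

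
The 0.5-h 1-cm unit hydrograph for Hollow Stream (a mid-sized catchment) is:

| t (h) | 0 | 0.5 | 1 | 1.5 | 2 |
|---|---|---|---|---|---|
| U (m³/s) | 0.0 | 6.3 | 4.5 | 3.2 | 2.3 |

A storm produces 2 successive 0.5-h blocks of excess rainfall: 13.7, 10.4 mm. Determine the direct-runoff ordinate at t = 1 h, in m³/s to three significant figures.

Q ≈ 12.7 m³/s

By discrete convolution, Q_j = Σ (P_i / 10 mm) · U_{j−i}.
At t = 1 h (j=2): Q = (13.7/10)·4.5 + (10.4/10)·6.3 = 12.7 m³/s.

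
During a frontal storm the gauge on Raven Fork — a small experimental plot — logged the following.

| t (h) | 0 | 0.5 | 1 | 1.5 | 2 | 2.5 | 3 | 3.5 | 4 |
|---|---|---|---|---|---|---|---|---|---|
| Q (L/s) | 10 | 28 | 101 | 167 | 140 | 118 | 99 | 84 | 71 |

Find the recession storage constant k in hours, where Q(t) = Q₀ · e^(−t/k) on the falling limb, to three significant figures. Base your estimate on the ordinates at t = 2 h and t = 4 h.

On the falling limb, Q drops from 140 to 71 L/s between t = 2 h and t = 4 h (Δt = 2 h).
k = −Δt / ln(Q₂/Q₁) = −2 / ln(71/140) = 2.95 h.

k ≈ 2.95 h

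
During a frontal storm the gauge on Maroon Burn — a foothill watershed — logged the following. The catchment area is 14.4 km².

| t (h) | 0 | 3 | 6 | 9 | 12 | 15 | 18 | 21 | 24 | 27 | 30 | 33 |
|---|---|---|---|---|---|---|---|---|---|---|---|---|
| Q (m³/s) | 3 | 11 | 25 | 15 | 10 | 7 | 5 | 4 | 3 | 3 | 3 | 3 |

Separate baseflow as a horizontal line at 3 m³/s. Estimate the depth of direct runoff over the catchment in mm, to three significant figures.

d ≈ 42.0 mm

Direct runoff: 0.0, 8.0, 22.0, 12.0, 7.0, 4.0, 2.0, 1.0, 0.0, 0.0, 0.0, 0.0 m³/s; ΣQ_DR = 56.00 m³/s.
V = ΣQ_DR · Δt = 56.00 × 10800 s = 6.048 × 10^5 m³.
Over A = 14.4 km², depth = V / A = 42.0 mm.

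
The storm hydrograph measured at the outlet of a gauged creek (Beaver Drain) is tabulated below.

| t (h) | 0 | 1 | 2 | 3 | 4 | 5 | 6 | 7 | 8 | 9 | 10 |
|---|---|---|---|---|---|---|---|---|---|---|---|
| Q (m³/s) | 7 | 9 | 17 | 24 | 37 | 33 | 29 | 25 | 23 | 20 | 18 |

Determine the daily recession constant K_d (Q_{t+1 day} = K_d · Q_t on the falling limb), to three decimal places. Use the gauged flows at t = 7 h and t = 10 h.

K_d ≈ 0.072

Between t = 7 h and t = 10 h the flow falls from 25 to 18 m³/s over 3×1 h = 3 h.
Per-interval ratio K = (18/25)^(1/3) = 0.8963; K_d = K^(24/1) = 0.072.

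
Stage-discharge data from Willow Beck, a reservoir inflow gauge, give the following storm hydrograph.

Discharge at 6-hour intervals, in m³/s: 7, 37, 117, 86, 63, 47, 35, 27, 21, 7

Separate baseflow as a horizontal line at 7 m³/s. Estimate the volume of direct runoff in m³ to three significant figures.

V ≈ 8.14 × 10^6 m³

Direct-runoff ordinates (Q − Q_b): 0.0, 30.0, 110.0, 79.0, 56.0, 40.0, 28.0, 20.0, 14.0, 0.0 m³/s.
ΣQ_DR = 377.0 m³/s.
With Δt = 6 h = 21600 s, V = ΣQ_DR · Δt = 377.0 × 21600 = 8.14 × 10^6 m³.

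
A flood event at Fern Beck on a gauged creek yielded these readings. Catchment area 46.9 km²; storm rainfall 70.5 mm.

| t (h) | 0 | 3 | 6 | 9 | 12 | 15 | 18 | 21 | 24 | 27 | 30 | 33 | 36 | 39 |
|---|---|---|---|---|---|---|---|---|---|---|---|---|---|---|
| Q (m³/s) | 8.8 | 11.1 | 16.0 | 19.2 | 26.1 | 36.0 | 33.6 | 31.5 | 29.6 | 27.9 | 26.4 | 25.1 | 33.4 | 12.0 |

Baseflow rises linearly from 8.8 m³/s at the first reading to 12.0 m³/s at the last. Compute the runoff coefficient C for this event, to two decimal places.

ΣQ_DR = 191.1 m³/s; V = ΣQ_DR·Δt = 2.064 × 10^6 m³.
Runoff depth d = V / A = 44.01 mm.
C = d / P = 44.01 / 70.5 = 0.62.

C ≈ 0.62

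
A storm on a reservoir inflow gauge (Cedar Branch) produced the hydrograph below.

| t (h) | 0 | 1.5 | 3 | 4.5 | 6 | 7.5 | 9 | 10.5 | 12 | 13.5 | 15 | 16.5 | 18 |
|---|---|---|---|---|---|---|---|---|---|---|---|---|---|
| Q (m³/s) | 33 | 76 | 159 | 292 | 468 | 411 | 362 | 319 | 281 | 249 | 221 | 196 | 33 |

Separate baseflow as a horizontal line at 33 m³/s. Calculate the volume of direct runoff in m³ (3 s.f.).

Direct-runoff ordinates (Q − Q_b): 0.0, 43.0, 126.0, 259.0, 435.0, 378.0, 329.0, 286.0, 248.0, 216.0, 188.0, 163.0, 0.0 m³/s.
ΣQ_DR = 2671 m³/s.
With Δt = 1.5 h = 5400 s, V = ΣQ_DR · Δt = 2671 × 5400 = 1.44 × 10^7 m³.

V ≈ 1.44 × 10^7 m³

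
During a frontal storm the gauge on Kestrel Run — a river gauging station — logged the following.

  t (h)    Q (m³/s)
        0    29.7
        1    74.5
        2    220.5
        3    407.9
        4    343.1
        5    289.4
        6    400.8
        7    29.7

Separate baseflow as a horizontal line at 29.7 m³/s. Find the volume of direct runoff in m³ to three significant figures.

Direct-runoff ordinates (Q − Q_b): 0.0, 44.8, 190.8, 378.2, 313.4, 259.7, 371.1, 0.0 m³/s.
ΣQ_DR = 1558 m³/s.
With Δt = 1 h = 3600 s, V = ΣQ_DR · Δt = 1558 × 3600 = 5.61 × 10^6 m³.

V ≈ 5.61 × 10^6 m³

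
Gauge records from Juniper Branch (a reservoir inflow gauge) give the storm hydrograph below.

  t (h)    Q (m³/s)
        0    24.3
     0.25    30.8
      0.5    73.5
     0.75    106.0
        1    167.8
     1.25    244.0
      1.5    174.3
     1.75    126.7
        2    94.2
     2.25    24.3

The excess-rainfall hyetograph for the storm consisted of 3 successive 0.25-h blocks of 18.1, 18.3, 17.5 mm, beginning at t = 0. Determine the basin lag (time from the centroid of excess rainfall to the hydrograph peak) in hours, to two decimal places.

Centroid of excess rainfall: t_c = Σ P_i·t̄_i / ΣP_i = 0.3722 h (block centres at 0.125, 0.375, 0.625 h).
Hydrograph peak occurs at t = 1.25 h, so basin lag t_L = 1.25 − 0.3722 = 0.88 h.

t_L ≈ 0.88 h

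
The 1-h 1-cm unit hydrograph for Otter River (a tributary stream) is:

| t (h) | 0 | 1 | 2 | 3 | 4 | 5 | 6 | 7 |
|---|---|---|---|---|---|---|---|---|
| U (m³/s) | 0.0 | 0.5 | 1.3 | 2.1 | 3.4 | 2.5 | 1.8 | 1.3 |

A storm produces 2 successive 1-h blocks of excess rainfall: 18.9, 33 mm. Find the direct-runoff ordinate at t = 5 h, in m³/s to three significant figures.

Q ≈ 15.9 m³/s

By discrete convolution, Q_j = Σ (P_i / 10 mm) · U_{j−i}.
At t = 5 h (j=5): Q = (18.9/10)·2.5 + (33/10)·3.4 = 15.9 m³/s.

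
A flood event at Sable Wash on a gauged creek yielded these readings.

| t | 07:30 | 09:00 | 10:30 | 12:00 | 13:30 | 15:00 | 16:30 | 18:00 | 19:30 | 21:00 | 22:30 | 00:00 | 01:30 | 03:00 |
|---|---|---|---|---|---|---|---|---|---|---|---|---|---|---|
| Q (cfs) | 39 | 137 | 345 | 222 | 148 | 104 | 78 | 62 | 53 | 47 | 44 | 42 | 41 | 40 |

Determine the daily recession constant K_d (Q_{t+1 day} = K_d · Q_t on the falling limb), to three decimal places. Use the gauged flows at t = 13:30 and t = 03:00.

K_d ≈ 0.098

Between t = 13:30 and t = 03:00 the flow falls from 148 to 40 cfs over 9×1.5 h = 13.5 h.
Per-interval ratio K = (40/148)^(1/9) = 0.8647; K_d = K^(24/1.5) = 0.098.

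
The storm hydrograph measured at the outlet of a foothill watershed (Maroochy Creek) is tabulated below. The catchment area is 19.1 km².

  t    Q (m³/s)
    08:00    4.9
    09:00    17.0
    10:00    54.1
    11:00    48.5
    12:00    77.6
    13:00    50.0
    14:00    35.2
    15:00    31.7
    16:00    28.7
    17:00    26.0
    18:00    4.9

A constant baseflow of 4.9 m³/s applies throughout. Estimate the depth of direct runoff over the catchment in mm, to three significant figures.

Direct runoff: 0.0, 12.1, 49.2, 43.6, 72.7, 45.1, 30.3, 26.8, 23.8, 21.1, 0.0 m³/s; ΣQ_DR = 324.7 m³/s.
V = ΣQ_DR · Δt = 324.7 × 3600 s = 1.169 × 10^6 m³.
Over A = 19.1 km², depth = V / A = 61.2 mm.

d ≈ 61.2 mm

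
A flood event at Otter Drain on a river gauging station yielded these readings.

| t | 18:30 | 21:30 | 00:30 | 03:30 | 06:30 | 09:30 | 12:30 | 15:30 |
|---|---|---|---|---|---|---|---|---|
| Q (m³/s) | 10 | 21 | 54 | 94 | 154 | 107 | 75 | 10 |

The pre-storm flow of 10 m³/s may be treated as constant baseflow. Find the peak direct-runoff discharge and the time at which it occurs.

Subtracting baseflow gives direct-runoff ordinates: 0.0, 11.0, 44.0, 84.0, 144.0, 97.0, 65.0, 0.0 m³/s.
The maximum is 144.0 m³/s, occurring at the reading for t = 06:30.

Q_p = 144.0 m³/s at t = 06:30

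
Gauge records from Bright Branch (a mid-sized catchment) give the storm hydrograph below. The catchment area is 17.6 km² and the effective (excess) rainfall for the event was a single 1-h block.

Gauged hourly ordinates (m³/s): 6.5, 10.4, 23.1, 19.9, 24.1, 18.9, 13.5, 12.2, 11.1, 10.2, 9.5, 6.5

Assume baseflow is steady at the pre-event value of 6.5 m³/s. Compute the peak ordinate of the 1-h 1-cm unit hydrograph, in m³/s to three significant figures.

Direct runoff: 0.0, 3.9, 16.6, 13.4, 17.6, 12.4, 7.0, 5.7, 4.6, 3.7, 3.0, 0.0 m³/s; ΣQ_DR = 87.90 m³/s, peak = 17.6 m³/s.
Runoff depth d = ΣQ_DR·Δt / A = 87.90 × 3600 / (17.6 km²) = 17.98 mm.
The 1-cm UH is the DRH scaled by (10 mm)/d, so U_p = 17.6 × 10/17.98 = 9.79 m³/s.

U_p ≈ 9.79 m³/s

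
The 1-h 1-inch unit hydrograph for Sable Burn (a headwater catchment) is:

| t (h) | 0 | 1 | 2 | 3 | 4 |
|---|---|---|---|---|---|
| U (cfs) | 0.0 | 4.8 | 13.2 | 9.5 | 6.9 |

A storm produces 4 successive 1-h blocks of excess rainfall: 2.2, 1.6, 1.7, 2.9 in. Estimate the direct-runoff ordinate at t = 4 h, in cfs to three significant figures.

By discrete convolution, Q_j = Σ (P_i / 1 in) · U_{j−i}.
At t = 4 h (j=4): Q = (2.2/1)·6.9 + (1.6/1)·9.5 + (1.7/1)·13.2 + (2.9/1)·4.8 = 66.7 cfs.

Q ≈ 66.7 cfs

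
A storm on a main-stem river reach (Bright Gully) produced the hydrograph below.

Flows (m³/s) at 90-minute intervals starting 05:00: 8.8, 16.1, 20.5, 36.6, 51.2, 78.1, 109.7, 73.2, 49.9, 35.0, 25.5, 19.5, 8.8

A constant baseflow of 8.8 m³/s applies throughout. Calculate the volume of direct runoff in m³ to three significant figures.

V ≈ 2.26 × 10^6 m³

Direct-runoff ordinates (Q − Q_b): 0.0, 7.3, 11.7, 27.8, 42.4, 69.3, 100.9, 64.4, 41.1, 26.2, 16.7, 10.7, 0.0 m³/s.
ΣQ_DR = 418.5 m³/s.
With Δt = 1.5 h = 5400 s, V = ΣQ_DR · Δt = 418.5 × 5400 = 2.26 × 10^6 m³.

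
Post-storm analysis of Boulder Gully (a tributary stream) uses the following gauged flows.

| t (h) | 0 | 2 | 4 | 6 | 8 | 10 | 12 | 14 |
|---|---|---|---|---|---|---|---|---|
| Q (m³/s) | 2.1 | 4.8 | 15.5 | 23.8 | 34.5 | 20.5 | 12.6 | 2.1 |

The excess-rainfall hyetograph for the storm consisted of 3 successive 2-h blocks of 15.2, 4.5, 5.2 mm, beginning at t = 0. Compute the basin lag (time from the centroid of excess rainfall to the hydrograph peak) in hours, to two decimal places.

t_L ≈ 5.80 h

Centroid of excess rainfall: t_c = Σ P_i·t̄_i / ΣP_i = 2.1968 h (block centres at 1, 3, 5 h).
Hydrograph peak occurs at t = 8 h, so basin lag t_L = 8 − 2.1968 = 5.80 h.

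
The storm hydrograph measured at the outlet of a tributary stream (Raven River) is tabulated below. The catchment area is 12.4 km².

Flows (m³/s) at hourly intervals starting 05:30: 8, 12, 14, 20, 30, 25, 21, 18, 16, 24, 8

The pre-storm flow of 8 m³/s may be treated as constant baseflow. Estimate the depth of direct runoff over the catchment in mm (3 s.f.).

Direct runoff: 0.0, 4.0, 6.0, 12.0, 22.0, 17.0, 13.0, 10.0, 8.0, 16.0, 0.0 m³/s; ΣQ_DR = 108.0 m³/s.
V = ΣQ_DR · Δt = 108.0 × 3600 s = 3.888 × 10^5 m³.
Over A = 12.4 km², depth = V / A = 31.4 mm.

d ≈ 31.4 mm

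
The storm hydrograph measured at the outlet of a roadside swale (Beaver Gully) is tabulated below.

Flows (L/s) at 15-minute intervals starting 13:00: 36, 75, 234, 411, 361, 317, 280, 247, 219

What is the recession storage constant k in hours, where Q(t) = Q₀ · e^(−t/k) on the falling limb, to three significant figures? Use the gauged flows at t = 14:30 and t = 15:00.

k ≈ 2.03 h

On the falling limb, Q drops from 280 to 219 L/s between t = 14:30 and t = 15:00 (Δt = 0.5 h).
k = −Δt / ln(Q₂/Q₁) = −0.5 / ln(219/280) = 2.03 h.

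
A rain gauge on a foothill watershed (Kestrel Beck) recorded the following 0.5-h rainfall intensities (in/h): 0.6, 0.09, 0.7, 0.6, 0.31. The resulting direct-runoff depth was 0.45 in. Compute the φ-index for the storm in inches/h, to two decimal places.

Only the 3 blocks with intensity above φ contribute runoff: 0.6, 0.7, 0.6 in/h.
Σ(I−φ)·Δt = d  ⇒  (0.6+0.7+0.6 − 3φ)·0.5 = 0.45
φ = (1.900 − 0.45/0.5) / 3 = 0.33 in/h.

φ ≈ 0.33 in/h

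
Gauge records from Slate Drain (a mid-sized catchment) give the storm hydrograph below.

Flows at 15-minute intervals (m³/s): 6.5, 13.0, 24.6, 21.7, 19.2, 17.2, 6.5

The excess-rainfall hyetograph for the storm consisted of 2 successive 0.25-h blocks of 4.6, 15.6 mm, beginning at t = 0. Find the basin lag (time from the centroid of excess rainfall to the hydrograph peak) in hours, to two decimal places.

Centroid of excess rainfall: t_c = Σ P_i·t̄_i / ΣP_i = 0.3181 h (block centres at 0.125, 0.375 h).
Hydrograph peak occurs at t = 0.5 h, so basin lag t_L = 0.5 − 0.3181 = 0.18 h.

t_L ≈ 0.18 h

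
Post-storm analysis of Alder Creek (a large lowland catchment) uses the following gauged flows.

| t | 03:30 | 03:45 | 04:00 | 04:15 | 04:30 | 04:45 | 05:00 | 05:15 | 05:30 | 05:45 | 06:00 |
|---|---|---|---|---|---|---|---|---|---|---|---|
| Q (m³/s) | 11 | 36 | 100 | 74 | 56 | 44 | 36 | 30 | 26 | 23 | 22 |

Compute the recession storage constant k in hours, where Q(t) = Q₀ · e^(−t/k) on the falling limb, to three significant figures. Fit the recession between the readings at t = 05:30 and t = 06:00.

On the falling limb, Q drops from 26 to 22 m³/s between t = 05:30 and t = 06:00 (Δt = 0.5 h).
k = −Δt / ln(Q₂/Q₁) = −0.5 / ln(22/26) = 2.99 h.

k ≈ 2.99 h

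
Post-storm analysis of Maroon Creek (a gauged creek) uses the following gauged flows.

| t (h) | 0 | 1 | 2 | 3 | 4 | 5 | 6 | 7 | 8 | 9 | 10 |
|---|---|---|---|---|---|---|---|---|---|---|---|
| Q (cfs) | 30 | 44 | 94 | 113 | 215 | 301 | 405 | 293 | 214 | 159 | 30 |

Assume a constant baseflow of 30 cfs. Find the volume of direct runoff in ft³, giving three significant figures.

V ≈ 5.64 × 10^6 ft³

Direct-runoff ordinates (Q − Q_b): 0.0, 14.0, 64.0, 83.0, 185.0, 271.0, 375.0, 263.0, 184.0, 129.0, 0.0 cfs.
ΣQ_DR = 1568 cfs.
With Δt = 1 h = 3600 s, V = ΣQ_DR · Δt = 1568 × 3600 = 5.64 × 10^6 ft³.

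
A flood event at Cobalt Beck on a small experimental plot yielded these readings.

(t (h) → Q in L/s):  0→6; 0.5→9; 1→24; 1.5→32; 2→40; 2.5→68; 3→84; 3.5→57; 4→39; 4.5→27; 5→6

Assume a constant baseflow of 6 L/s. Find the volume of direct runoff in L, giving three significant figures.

Direct-runoff ordinates (Q − Q_b): 0.0, 3.0, 18.0, 26.0, 34.0, 62.0, 78.0, 51.0, 33.0, 21.0, 0.0 L/s.
ΣQ_DR = 326.0 L/s.
With Δt = 0.5 h = 1800 s, V = ΣQ_DR · Δt = 326.0 × 1800 = 5.87 × 10^5 L.

V ≈ 5.87 × 10^5 L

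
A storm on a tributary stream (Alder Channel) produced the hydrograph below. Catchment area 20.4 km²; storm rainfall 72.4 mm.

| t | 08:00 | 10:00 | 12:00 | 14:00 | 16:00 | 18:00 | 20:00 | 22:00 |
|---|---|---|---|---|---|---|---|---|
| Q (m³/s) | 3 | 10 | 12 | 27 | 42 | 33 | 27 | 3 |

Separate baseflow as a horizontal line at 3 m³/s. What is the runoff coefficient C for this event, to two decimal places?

C ≈ 0.65

ΣQ_DR = 133.0 m³/s; V = ΣQ_DR·Δt = 9.576 × 10^5 m³.
Runoff depth d = V / A = 46.94 mm.
C = d / P = 46.94 / 72.4 = 0.65.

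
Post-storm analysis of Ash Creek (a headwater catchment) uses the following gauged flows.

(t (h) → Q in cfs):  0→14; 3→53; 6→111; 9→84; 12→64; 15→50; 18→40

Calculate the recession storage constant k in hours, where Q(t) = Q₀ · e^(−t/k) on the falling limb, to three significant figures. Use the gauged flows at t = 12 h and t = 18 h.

On the falling limb, Q drops from 64 to 40 cfs between t = 12 h and t = 18 h (Δt = 6 h).
k = −Δt / ln(Q₂/Q₁) = −6 / ln(40/64) = 12.8 h.

k ≈ 12.8 h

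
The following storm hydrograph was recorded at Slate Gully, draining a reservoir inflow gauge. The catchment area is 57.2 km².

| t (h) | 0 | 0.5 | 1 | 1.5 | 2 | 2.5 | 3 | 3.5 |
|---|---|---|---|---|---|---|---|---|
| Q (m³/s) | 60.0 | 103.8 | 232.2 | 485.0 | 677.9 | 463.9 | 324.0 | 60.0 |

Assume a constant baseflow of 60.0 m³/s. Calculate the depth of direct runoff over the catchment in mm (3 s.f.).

d ≈ 60.6 mm

Direct runoff: 0.0, 43.8, 172.2, 425.0, 617.9, 403.9, 264.0, 0.0 m³/s; ΣQ_DR = 1927 m³/s.
V = ΣQ_DR · Δt = 1927 × 1800 s = 3.468 × 10^6 m³.
Over A = 57.2 km², depth = V / A = 60.6 mm.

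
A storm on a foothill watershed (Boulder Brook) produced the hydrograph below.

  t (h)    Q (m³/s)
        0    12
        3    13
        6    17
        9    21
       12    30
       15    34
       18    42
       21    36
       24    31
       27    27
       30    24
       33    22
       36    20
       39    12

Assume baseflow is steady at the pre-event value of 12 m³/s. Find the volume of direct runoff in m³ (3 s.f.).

V ≈ 1.87 × 10^6 m³

Direct-runoff ordinates (Q − Q_b): 0.0, 1.0, 5.0, 9.0, 18.0, 22.0, 30.0, 24.0, 19.0, 15.0, 12.0, 10.0, 8.0, 0.0 m³/s.
ΣQ_DR = 173.0 m³/s.
With Δt = 3 h = 10800 s, V = ΣQ_DR · Δt = 173.0 × 10800 = 1.87 × 10^6 m³.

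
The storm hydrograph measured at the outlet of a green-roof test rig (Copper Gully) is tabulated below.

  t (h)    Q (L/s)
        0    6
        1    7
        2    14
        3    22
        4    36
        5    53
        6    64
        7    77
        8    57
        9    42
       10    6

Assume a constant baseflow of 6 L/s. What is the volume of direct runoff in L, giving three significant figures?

Direct-runoff ordinates (Q − Q_b): 0.0, 1.0, 8.0, 16.0, 30.0, 47.0, 58.0, 71.0, 51.0, 36.0, 0.0 L/s.
ΣQ_DR = 318.0 L/s.
With Δt = 1 h = 3600 s, V = ΣQ_DR · Δt = 318.0 × 3600 = 1.14 × 10^6 L.

V ≈ 1.14 × 10^6 L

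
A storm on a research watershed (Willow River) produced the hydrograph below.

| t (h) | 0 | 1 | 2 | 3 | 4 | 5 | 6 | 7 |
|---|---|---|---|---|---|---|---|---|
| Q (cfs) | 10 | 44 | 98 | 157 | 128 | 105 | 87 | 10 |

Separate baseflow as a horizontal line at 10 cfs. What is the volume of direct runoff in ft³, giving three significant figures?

Direct-runoff ordinates (Q − Q_b): 0.0, 34.0, 88.0, 147.0, 118.0, 95.0, 77.0, 0.0 cfs.
ΣQ_DR = 559.0 cfs.
With Δt = 1 h = 3600 s, V = ΣQ_DR · Δt = 559.0 × 3600 = 2.01 × 10^6 ft³.

V ≈ 2.01 × 10^6 ft³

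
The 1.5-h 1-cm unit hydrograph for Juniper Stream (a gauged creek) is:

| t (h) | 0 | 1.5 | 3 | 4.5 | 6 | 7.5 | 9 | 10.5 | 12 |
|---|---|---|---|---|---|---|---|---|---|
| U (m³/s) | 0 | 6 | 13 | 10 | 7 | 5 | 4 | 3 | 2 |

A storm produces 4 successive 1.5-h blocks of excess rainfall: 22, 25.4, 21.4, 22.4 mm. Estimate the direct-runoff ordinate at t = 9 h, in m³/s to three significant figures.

Q ≈ 58.9 m³/s

By discrete convolution, Q_j = Σ (P_i / 10 mm) · U_{j−i}.
At t = 9 h (j=6): Q = (22/10)·4 + (25.4/10)·5 + (21.4/10)·7 + (22.4/10)·10 = 58.9 m³/s.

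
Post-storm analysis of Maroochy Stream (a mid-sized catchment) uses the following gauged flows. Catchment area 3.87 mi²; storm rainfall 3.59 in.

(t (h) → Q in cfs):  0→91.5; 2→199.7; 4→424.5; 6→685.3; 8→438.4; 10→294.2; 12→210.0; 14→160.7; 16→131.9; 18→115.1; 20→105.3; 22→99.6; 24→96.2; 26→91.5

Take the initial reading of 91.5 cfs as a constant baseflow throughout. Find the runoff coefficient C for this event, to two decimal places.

ΣQ_DR = 1863 cfs; V = ΣQ_DR·Δt = 1.341 × 10^7 ft³.
Runoff depth d = V / A = 1.492 in.
C = d / P = 1.492 / 3.59 = 0.42.

C ≈ 0.42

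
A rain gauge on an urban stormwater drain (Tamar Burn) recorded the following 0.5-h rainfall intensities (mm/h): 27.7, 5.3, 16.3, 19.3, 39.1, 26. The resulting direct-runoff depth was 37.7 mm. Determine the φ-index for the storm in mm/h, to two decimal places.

Only the 5 blocks with intensity above φ contribute runoff: 27.7, 16.3, 19.3, 39.1, 26 mm/h.
Σ(I−φ)·Δt = d  ⇒  (27.7+16.3+19.3+39.1+26 − 5φ)·0.5 = 37.7
φ = (128.4 − 37.7/0.5) / 5 = 10.60 mm/h.

φ ≈ 10.60 mm/h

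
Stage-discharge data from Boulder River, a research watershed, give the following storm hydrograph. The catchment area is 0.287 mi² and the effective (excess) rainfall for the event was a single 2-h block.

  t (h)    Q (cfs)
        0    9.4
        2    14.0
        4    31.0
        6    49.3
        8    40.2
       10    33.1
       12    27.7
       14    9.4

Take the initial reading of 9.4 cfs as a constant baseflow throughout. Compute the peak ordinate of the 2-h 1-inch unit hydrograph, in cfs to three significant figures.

Direct runoff: 0.0, 4.6, 21.6, 39.9, 30.8, 23.7, 18.3, 0.0 cfs; ΣQ_DR = 138.9 cfs, peak = 39.9 cfs.
Runoff depth d = ΣQ_DR·Δt / A = 138.9 × 7200 / (0.287 mi²) = 1.500 in.
The 1-inch UH is the DRH scaled by (1 in)/d, so U_p = 39.9 × 1/1.500 = 26.6 cfs.

U_p ≈ 26.6 cfs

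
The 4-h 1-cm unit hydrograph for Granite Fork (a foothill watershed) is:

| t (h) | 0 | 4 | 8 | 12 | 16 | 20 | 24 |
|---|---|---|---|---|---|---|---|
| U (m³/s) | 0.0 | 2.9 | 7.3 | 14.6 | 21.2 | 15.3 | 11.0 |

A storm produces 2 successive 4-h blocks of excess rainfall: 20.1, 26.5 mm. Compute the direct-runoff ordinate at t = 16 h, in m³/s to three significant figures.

By discrete convolution, Q_j = Σ (P_i / 10 mm) · U_{j−i}.
At t = 16 h (j=4): Q = (20.1/10)·21.2 + (26.5/10)·14.6 = 81.3 m³/s.

Q ≈ 81.3 m³/s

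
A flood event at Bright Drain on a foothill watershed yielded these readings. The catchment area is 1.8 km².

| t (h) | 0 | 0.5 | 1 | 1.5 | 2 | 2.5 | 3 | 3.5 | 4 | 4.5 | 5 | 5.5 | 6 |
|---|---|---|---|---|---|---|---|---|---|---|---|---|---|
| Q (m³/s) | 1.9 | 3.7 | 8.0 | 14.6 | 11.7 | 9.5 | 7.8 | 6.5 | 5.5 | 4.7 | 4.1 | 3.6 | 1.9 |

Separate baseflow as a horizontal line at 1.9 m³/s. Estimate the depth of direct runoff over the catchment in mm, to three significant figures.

Direct runoff: 0.0, 1.8, 6.1, 12.7, 9.8, 7.6, 5.9, 4.6, 3.6, 2.8, 2.2, 1.7, 0.0 m³/s; ΣQ_DR = 58.80 m³/s.
V = ΣQ_DR · Δt = 58.80 × 1800 s = 1.058 × 10^5 m³.
Over A = 1.8 km², depth = V / A = 58.8 mm.

d ≈ 58.8 mm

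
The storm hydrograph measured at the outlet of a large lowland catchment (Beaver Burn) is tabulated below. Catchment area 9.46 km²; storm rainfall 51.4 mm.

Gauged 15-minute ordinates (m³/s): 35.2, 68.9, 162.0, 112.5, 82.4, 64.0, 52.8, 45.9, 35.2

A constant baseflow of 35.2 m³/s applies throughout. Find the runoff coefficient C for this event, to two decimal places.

C ≈ 0.63

ΣQ_DR = 342.1 m³/s; V = ΣQ_DR·Δt = 3.079 × 10^5 m³.
Runoff depth d = V / A = 32.55 mm.
C = d / P = 32.55 / 51.4 = 0.63.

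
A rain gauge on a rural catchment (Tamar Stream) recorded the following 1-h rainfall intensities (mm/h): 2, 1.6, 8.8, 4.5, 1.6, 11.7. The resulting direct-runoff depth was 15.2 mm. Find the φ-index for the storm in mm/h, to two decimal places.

φ ≈ 3.27 mm/h

Only the 3 blocks with intensity above φ contribute runoff: 8.8, 4.5, 11.7 mm/h.
Σ(I−φ)·Δt = d  ⇒  (8.8+4.5+11.7 − 3φ)·1 = 15.2
φ = (25.00 − 15.2/1) / 3 = 3.27 mm/h.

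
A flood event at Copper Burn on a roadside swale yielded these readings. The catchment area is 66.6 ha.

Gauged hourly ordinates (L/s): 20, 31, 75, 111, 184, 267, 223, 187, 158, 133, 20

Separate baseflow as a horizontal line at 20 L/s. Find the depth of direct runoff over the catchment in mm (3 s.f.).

Direct runoff: 0.0, 11.0, 55.0, 91.0, 164.0, 247.0, 203.0, 167.0, 138.0, 113.0, 0.0 L/s; ΣQ_DR = 1189 L/s.
V = ΣQ_DR · Δt = 1189 × 3600 s = 4.280 × 10^6 L.
Over A = 66.6 ha, depth = V / A = 6.43 mm.

d ≈ 6.43 mm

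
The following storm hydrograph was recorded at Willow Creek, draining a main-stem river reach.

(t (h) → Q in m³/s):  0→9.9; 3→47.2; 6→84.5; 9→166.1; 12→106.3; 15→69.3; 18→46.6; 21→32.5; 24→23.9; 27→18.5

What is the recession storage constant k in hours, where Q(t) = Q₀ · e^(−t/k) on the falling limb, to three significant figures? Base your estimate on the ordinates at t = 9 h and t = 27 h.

On the falling limb, Q drops from 166.1 to 18.5 m³/s between t = 9 h and t = 27 h (Δt = 18 h).
k = −Δt / ln(Q₂/Q₁) = −18 / ln(18.5/166.1) = 8.20 h.

k ≈ 8.20 h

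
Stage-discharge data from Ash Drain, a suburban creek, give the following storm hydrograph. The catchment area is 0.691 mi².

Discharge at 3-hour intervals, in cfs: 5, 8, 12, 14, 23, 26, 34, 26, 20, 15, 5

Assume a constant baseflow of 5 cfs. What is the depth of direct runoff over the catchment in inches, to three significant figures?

d ≈ 0.895 in

Direct runoff: 0.0, 3.0, 7.0, 9.0, 18.0, 21.0, 29.0, 21.0, 15.0, 10.0, 0.0 cfs; ΣQ_DR = 133.0 cfs.
V = ΣQ_DR · Δt = 133.0 × 10800 s = 1.436 × 10^6 ft³.
Over A = 0.691 mi², depth = V / A = 0.895 in.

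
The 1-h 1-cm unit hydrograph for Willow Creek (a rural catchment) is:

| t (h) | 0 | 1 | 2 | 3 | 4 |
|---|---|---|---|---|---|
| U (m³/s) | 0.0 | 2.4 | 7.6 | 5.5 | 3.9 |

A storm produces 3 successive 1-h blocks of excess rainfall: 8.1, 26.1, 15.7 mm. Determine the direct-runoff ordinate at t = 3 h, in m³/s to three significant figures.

Q ≈ 28.1 m³/s

By discrete convolution, Q_j = Σ (P_i / 10 mm) · U_{j−i}.
At t = 3 h (j=3): Q = (8.1/10)·5.5 + (26.1/10)·7.6 + (15.7/10)·2.4 = 28.1 m³/s.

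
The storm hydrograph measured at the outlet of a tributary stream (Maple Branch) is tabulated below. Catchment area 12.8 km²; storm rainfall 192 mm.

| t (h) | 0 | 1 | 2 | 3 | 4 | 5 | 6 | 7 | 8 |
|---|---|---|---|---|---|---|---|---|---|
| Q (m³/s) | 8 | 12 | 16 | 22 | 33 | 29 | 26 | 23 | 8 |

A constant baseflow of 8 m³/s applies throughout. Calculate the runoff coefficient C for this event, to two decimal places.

ΣQ_DR = 105.0 m³/s; V = ΣQ_DR·Δt = 3.780 × 10^5 m³.
Runoff depth d = V / A = 29.53 mm.
C = d / P = 29.53 / 192 = 0.15.

C ≈ 0.15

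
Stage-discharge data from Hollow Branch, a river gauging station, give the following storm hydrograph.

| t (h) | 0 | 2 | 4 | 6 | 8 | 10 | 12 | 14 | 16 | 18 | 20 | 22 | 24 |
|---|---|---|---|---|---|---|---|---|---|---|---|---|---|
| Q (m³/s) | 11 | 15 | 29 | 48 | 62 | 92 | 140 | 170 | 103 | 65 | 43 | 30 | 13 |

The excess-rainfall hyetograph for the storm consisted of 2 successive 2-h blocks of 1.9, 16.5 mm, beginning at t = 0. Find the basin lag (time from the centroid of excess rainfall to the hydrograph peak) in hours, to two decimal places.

Centroid of excess rainfall: t_c = Σ P_i·t̄_i / ΣP_i = 2.7935 h (block centres at 1, 3 h).
Hydrograph peak occurs at t = 14 h, so basin lag t_L = 14 − 2.7935 = 11.21 h.

t_L ≈ 11.21 h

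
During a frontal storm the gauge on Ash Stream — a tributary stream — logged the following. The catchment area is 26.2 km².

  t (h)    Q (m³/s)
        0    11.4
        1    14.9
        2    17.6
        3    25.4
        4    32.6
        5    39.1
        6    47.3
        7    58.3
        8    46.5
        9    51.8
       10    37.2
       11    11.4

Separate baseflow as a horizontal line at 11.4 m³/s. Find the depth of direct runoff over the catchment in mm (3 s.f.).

d ≈ 35.3 mm

Direct runoff: 0.0, 3.5, 6.2, 14.0, 21.2, 27.7, 35.9, 46.9, 35.1, 40.4, 25.8, 0.0 m³/s; ΣQ_DR = 256.7 m³/s.
V = ΣQ_DR · Δt = 256.7 × 3600 s = 9.241 × 10^5 m³.
Over A = 26.2 km², depth = V / A = 35.3 mm.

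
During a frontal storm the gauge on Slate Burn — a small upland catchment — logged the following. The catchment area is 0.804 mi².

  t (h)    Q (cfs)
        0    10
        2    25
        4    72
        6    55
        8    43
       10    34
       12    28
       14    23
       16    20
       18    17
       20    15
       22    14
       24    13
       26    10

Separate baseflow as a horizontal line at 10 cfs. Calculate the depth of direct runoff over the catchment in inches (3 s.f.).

d ≈ 0.921 in

Direct runoff: 0.0, 15.0, 62.0, 45.0, 33.0, 24.0, 18.0, 13.0, 10.0, 7.0, 5.0, 4.0, 3.0, 0.0 cfs; ΣQ_DR = 239.0 cfs.
V = ΣQ_DR · Δt = 239.0 × 7200 s = 1.721 × 10^6 ft³.
Over A = 0.804 mi², depth = V / A = 0.921 in.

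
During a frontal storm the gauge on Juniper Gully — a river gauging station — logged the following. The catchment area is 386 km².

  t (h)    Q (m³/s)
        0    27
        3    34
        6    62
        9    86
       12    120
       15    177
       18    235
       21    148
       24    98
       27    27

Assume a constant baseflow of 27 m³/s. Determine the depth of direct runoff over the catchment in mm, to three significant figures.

d ≈ 20.8 mm

Direct runoff: 0.0, 7.0, 35.0, 59.0, 93.0, 150.0, 208.0, 121.0, 71.0, 0.0 m³/s; ΣQ_DR = 744.0 m³/s.
V = ΣQ_DR · Δt = 744.0 × 10800 s = 8.035 × 10^6 m³.
Over A = 386 km², depth = V / A = 20.8 mm.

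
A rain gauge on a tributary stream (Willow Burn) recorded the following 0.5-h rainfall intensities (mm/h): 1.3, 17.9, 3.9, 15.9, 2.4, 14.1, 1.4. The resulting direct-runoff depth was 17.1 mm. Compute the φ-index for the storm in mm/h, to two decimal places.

φ ≈ 4.57 mm/h

Only the 3 blocks with intensity above φ contribute runoff: 17.9, 15.9, 14.1 mm/h.
Σ(I−φ)·Δt = d  ⇒  (17.9+15.9+14.1 − 3φ)·0.5 = 17.1
φ = (47.90 − 17.1/0.5) / 3 = 4.57 mm/h.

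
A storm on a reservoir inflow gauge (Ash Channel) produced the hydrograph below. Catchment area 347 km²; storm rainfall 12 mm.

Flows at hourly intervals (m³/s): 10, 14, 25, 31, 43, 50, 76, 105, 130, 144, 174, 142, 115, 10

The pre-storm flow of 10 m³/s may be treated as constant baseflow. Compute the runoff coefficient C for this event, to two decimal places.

C ≈ 0.80

ΣQ_DR = 929.0 m³/s; V = ΣQ_DR·Δt = 3.344 × 10^6 m³.
Runoff depth d = V / A = 9.638 mm.
C = d / P = 9.638 / 12 = 0.80.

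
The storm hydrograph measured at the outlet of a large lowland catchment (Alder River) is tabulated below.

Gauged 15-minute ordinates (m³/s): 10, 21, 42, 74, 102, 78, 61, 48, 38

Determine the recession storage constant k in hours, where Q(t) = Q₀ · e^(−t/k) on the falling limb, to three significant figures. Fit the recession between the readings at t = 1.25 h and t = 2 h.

On the falling limb, Q drops from 78 to 38 m³/s between t = 1.25 h and t = 2 h (Δt = 0.75 h).
k = −Δt / ln(Q₂/Q₁) = −0.75 / ln(38/78) = 1.04 h.

k ≈ 1.04 h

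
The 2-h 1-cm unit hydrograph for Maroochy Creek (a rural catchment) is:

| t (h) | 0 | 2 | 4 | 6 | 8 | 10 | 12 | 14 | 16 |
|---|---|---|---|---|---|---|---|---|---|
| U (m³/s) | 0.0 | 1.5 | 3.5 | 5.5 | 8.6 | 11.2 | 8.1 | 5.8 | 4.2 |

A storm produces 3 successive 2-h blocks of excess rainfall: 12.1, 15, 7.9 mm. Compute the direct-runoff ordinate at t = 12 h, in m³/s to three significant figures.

By discrete convolution, Q_j = Σ (P_i / 10 mm) · U_{j−i}.
At t = 12 h (j=6): Q = (12.1/10)·8.1 + (15/10)·11.2 + (7.9/10)·8.6 = 33.4 m³/s.

Q ≈ 33.4 m³/s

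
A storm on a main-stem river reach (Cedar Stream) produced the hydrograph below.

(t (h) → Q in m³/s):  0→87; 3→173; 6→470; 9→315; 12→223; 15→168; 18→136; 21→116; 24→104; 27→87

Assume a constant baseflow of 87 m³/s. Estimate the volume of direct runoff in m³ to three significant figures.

V ≈ 1.09 × 10^7 m³

Direct-runoff ordinates (Q − Q_b): 0.0, 86.0, 383.0, 228.0, 136.0, 81.0, 49.0, 29.0, 17.0, 0.0 m³/s.
ΣQ_DR = 1009 m³/s.
With Δt = 3 h = 10800 s, V = ΣQ_DR · Δt = 1009 × 10800 = 1.09 × 10^7 m³.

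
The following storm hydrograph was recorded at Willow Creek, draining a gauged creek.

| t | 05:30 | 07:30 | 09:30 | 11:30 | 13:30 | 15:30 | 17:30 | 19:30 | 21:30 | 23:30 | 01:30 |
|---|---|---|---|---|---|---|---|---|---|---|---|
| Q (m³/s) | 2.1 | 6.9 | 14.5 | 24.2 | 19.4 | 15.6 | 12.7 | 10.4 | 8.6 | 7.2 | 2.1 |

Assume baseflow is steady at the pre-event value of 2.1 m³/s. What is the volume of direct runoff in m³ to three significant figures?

V ≈ 7.24 × 10^5 m³

Direct-runoff ordinates (Q − Q_b): 0.0, 4.8, 12.4, 22.1, 17.3, 13.5, 10.6, 8.3, 6.5, 5.1, 0.0 m³/s.
ΣQ_DR = 100.6 m³/s.
With Δt = 2 h = 7200 s, V = ΣQ_DR · Δt = 100.6 × 7200 = 7.24 × 10^5 m³.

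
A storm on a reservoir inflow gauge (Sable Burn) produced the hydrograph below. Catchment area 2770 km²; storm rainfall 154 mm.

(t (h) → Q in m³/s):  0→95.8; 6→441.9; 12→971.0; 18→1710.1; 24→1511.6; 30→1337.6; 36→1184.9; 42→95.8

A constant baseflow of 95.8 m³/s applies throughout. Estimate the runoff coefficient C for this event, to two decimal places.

ΣQ_DR = 6582 m³/s; V = ΣQ_DR·Δt = 1.422 × 10^8 m³.
Runoff depth d = V / A = 51.33 mm.
C = d / P = 51.33 / 154 = 0.33.

C ≈ 0.33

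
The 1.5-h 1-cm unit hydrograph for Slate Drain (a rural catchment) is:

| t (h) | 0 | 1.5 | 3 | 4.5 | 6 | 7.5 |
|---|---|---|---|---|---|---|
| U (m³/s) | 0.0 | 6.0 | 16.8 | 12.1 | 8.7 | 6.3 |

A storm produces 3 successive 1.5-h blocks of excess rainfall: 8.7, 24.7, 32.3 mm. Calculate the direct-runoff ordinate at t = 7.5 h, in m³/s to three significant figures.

Q ≈ 66.1 m³/s

By discrete convolution, Q_j = Σ (P_i / 10 mm) · U_{j−i}.
At t = 7.5 h (j=5): Q = (8.7/10)·6.3 + (24.7/10)·8.7 + (32.3/10)·12.1 = 66.1 m³/s.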